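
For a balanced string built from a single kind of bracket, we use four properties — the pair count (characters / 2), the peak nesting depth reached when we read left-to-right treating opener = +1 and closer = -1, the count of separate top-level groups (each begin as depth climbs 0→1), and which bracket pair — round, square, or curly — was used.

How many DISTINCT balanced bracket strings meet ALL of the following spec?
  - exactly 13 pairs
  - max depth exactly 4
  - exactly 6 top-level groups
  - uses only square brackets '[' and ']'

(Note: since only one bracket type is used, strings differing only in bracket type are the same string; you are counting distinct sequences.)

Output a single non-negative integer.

Spec: pairs=13 depth=4 groups=6
Count(depth <= 4) = 19380
Count(depth <= 3) = 10836
Count(depth == 4) = 19380 - 10836 = 8544

Answer: 8544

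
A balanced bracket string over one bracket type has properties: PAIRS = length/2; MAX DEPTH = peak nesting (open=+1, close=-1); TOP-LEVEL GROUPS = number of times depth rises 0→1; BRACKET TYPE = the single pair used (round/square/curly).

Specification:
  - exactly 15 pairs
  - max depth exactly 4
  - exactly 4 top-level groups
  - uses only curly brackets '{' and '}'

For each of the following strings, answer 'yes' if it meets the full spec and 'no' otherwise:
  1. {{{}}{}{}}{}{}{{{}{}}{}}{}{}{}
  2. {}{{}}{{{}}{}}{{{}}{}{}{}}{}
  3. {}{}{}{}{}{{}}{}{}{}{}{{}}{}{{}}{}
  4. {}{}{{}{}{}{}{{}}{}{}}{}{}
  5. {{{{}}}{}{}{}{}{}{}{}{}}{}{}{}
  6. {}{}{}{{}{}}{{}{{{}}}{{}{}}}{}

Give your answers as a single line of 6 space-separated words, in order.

Answer: no no no no yes no

Derivation:
String 1 '{{{}}{}{}}{}{}{{{}{}}{}}{}{}{}': depth seq [1 2 3 2 1 2 1 2 1 0 1 0 1 0 1 2 3 2 3 2 1 2 1 0 1 0 1 0 1 0]
  -> pairs=15 depth=3 groups=7 -> no
String 2 '{}{{}}{{{}}{}}{{{}}{}{}{}}{}': depth seq [1 0 1 2 1 0 1 2 3 2 1 2 1 0 1 2 3 2 1 2 1 2 1 2 1 0 1 0]
  -> pairs=14 depth=3 groups=5 -> no
String 3 '{}{}{}{}{}{{}}{}{}{}{}{{}}{}{{}}{}': depth seq [1 0 1 0 1 0 1 0 1 0 1 2 1 0 1 0 1 0 1 0 1 0 1 2 1 0 1 0 1 2 1 0 1 0]
  -> pairs=17 depth=2 groups=14 -> no
String 4 '{}{}{{}{}{}{}{{}}{}{}}{}{}': depth seq [1 0 1 0 1 2 1 2 1 2 1 2 1 2 3 2 1 2 1 2 1 0 1 0 1 0]
  -> pairs=13 depth=3 groups=5 -> no
String 5 '{{{{}}}{}{}{}{}{}{}{}{}}{}{}{}': depth seq [1 2 3 4 3 2 1 2 1 2 1 2 1 2 1 2 1 2 1 2 1 2 1 0 1 0 1 0 1 0]
  -> pairs=15 depth=4 groups=4 -> yes
String 6 '{}{}{}{{}{}}{{}{{{}}}{{}{}}}{}': depth seq [1 0 1 0 1 0 1 2 1 2 1 0 1 2 1 2 3 4 3 2 1 2 3 2 3 2 1 0 1 0]
  -> pairs=15 depth=4 groups=6 -> no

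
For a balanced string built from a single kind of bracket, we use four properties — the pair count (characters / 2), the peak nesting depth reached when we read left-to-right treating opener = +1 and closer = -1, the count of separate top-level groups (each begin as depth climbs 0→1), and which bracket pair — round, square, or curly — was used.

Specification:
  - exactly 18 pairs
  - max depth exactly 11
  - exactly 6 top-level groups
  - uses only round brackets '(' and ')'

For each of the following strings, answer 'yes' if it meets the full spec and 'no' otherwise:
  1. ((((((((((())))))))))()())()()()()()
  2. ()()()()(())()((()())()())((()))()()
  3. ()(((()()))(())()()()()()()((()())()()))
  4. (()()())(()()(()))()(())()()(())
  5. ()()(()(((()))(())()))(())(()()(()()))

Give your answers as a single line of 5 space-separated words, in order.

Answer: yes no no no no

Derivation:
String 1 '((((((((((())))))))))()())()()()()()': depth seq [1 2 3 4 5 6 7 8 9 10 11 10 9 8 7 6 5 4 3 2 1 2 1 2 1 0 1 0 1 0 1 0 1 0 1 0]
  -> pairs=18 depth=11 groups=6 -> yes
String 2 '()()()()(())()((()())()())((()))()()': depth seq [1 0 1 0 1 0 1 0 1 2 1 0 1 0 1 2 3 2 3 2 1 2 1 2 1 0 1 2 3 2 1 0 1 0 1 0]
  -> pairs=18 depth=3 groups=10 -> no
String 3 '()(((()()))(())()()()()()()((()())()()))': depth seq [1 0 1 2 3 4 3 4 3 2 1 2 3 2 1 2 1 2 1 2 1 2 1 2 1 2 1 2 3 4 3 4 3 2 3 2 3 2 1 0]
  -> pairs=20 depth=4 groups=2 -> no
String 4 '(()()())(()()(()))()(())()()(())': depth seq [1 2 1 2 1 2 1 0 1 2 1 2 1 2 3 2 1 0 1 0 1 2 1 0 1 0 1 0 1 2 1 0]
  -> pairs=16 depth=3 groups=7 -> no
String 5 '()()(()(((()))(())()))(())(()()(()()))': depth seq [1 0 1 0 1 2 1 2 3 4 5 4 3 2 3 4 3 2 3 2 1 0 1 2 1 0 1 2 1 2 1 2 3 2 3 2 1 0]
  -> pairs=19 depth=5 groups=5 -> no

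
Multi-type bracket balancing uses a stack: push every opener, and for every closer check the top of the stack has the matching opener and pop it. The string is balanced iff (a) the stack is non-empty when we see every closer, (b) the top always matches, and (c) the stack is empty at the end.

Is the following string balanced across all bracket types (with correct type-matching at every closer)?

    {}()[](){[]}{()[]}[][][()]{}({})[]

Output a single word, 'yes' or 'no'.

pos 0: push '{'; stack = {
pos 1: '}' matches '{'; pop; stack = (empty)
pos 2: push '('; stack = (
pos 3: ')' matches '('; pop; stack = (empty)
pos 4: push '['; stack = [
pos 5: ']' matches '['; pop; stack = (empty)
pos 6: push '('; stack = (
pos 7: ')' matches '('; pop; stack = (empty)
pos 8: push '{'; stack = {
pos 9: push '['; stack = {[
pos 10: ']' matches '['; pop; stack = {
pos 11: '}' matches '{'; pop; stack = (empty)
pos 12: push '{'; stack = {
pos 13: push '('; stack = {(
pos 14: ')' matches '('; pop; stack = {
pos 15: push '['; stack = {[
pos 16: ']' matches '['; pop; stack = {
pos 17: '}' matches '{'; pop; stack = (empty)
pos 18: push '['; stack = [
pos 19: ']' matches '['; pop; stack = (empty)
pos 20: push '['; stack = [
pos 21: ']' matches '['; pop; stack = (empty)
pos 22: push '['; stack = [
pos 23: push '('; stack = [(
pos 24: ')' matches '('; pop; stack = [
pos 25: ']' matches '['; pop; stack = (empty)
pos 26: push '{'; stack = {
pos 27: '}' matches '{'; pop; stack = (empty)
pos 28: push '('; stack = (
pos 29: push '{'; stack = ({
pos 30: '}' matches '{'; pop; stack = (
pos 31: ')' matches '('; pop; stack = (empty)
pos 32: push '['; stack = [
pos 33: ']' matches '['; pop; stack = (empty)
end: stack empty → VALID
Verdict: properly nested → yes

Answer: yes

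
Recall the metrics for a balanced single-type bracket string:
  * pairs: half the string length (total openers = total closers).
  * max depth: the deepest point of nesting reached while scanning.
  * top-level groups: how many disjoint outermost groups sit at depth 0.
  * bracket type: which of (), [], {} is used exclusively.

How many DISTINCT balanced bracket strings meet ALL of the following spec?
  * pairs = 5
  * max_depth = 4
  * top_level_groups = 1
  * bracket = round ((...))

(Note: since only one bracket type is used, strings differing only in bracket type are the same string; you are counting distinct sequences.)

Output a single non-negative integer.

Spec: pairs=5 depth=4 groups=1
Count(depth <= 4) = 13
Count(depth <= 3) = 8
Count(depth == 4) = 13 - 8 = 5

Answer: 5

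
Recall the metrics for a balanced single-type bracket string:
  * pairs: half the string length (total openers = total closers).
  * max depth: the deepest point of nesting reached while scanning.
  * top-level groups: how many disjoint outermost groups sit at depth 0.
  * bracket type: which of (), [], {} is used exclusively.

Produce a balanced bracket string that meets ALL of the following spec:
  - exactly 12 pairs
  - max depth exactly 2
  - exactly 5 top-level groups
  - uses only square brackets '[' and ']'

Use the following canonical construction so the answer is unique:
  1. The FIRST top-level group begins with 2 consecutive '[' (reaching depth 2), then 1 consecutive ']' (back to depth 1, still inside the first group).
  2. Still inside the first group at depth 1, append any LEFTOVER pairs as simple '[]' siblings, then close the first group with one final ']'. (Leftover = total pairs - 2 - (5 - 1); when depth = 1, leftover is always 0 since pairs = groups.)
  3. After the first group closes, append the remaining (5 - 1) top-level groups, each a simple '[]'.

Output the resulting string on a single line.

Spec: pairs=12 depth=2 groups=5
Leftover pairs = 12 - 2 - (5-1) = 6
First group: deep chain of depth 2 + 6 sibling pairs
Remaining 4 groups: simple '[]' each

Answer: [[][][][][][][]][][][][]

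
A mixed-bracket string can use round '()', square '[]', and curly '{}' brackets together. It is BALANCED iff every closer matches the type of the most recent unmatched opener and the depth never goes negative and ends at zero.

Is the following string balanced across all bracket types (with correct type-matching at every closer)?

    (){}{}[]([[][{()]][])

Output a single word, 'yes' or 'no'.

pos 0: push '('; stack = (
pos 1: ')' matches '('; pop; stack = (empty)
pos 2: push '{'; stack = {
pos 3: '}' matches '{'; pop; stack = (empty)
pos 4: push '{'; stack = {
pos 5: '}' matches '{'; pop; stack = (empty)
pos 6: push '['; stack = [
pos 7: ']' matches '['; pop; stack = (empty)
pos 8: push '('; stack = (
pos 9: push '['; stack = ([
pos 10: push '['; stack = ([[
pos 11: ']' matches '['; pop; stack = ([
pos 12: push '['; stack = ([[
pos 13: push '{'; stack = ([[{
pos 14: push '('; stack = ([[{(
pos 15: ')' matches '('; pop; stack = ([[{
pos 16: saw closer ']' but top of stack is '{' (expected '}') → INVALID
Verdict: type mismatch at position 16: ']' closes '{' → no

Answer: no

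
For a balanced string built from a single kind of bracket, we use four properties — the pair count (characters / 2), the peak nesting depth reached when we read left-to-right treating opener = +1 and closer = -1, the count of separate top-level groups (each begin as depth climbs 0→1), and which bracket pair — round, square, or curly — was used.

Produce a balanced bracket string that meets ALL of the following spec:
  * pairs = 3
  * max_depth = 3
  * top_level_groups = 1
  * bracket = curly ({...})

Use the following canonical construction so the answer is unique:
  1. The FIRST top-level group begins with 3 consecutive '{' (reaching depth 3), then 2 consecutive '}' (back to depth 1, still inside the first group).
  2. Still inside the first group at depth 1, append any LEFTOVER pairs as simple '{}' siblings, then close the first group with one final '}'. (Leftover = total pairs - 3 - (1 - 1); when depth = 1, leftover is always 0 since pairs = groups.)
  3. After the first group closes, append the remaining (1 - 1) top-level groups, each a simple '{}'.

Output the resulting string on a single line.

Spec: pairs=3 depth=3 groups=1
Leftover pairs = 3 - 3 - (1-1) = 0
First group: deep chain of depth 3 + 0 sibling pairs
Remaining 0 groups: simple '{}' each

Answer: {{{}}}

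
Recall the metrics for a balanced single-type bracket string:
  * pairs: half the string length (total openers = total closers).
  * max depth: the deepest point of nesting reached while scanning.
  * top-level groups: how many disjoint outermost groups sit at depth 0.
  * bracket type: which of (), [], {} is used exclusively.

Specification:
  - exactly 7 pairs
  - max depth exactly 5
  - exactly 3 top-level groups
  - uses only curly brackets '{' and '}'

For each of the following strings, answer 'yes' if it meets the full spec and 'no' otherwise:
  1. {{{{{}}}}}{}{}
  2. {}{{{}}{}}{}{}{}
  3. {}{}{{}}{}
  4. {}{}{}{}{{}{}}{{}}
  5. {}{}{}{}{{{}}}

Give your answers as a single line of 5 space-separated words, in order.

String 1 '{{{{{}}}}}{}{}': depth seq [1 2 3 4 5 4 3 2 1 0 1 0 1 0]
  -> pairs=7 depth=5 groups=3 -> yes
String 2 '{}{{{}}{}}{}{}{}': depth seq [1 0 1 2 3 2 1 2 1 0 1 0 1 0 1 0]
  -> pairs=8 depth=3 groups=5 -> no
String 3 '{}{}{{}}{}': depth seq [1 0 1 0 1 2 1 0 1 0]
  -> pairs=5 depth=2 groups=4 -> no
String 4 '{}{}{}{}{{}{}}{{}}': depth seq [1 0 1 0 1 0 1 0 1 2 1 2 1 0 1 2 1 0]
  -> pairs=9 depth=2 groups=6 -> no
String 5 '{}{}{}{}{{{}}}': depth seq [1 0 1 0 1 0 1 0 1 2 3 2 1 0]
  -> pairs=7 depth=3 groups=5 -> no

Answer: yes no no no no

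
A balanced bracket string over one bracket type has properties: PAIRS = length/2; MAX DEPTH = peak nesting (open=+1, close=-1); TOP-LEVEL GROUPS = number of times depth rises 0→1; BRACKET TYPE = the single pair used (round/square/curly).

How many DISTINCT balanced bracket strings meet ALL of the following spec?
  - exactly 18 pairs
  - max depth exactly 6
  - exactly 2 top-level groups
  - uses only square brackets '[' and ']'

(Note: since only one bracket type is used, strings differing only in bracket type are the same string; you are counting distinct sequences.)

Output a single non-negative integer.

Answer: 35167763

Derivation:
Spec: pairs=18 depth=6 groups=2
Count(depth <= 6) = 71040035
Count(depth <= 5) = 35872272
Count(depth == 6) = 71040035 - 35872272 = 35167763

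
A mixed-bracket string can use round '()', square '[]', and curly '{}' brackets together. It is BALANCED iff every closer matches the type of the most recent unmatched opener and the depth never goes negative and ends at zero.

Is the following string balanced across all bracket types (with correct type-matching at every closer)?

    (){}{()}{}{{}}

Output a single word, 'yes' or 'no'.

pos 0: push '('; stack = (
pos 1: ')' matches '('; pop; stack = (empty)
pos 2: push '{'; stack = {
pos 3: '}' matches '{'; pop; stack = (empty)
pos 4: push '{'; stack = {
pos 5: push '('; stack = {(
pos 6: ')' matches '('; pop; stack = {
pos 7: '}' matches '{'; pop; stack = (empty)
pos 8: push '{'; stack = {
pos 9: '}' matches '{'; pop; stack = (empty)
pos 10: push '{'; stack = {
pos 11: push '{'; stack = {{
pos 12: '}' matches '{'; pop; stack = {
pos 13: '}' matches '{'; pop; stack = (empty)
end: stack empty → VALID
Verdict: properly nested → yes

Answer: yes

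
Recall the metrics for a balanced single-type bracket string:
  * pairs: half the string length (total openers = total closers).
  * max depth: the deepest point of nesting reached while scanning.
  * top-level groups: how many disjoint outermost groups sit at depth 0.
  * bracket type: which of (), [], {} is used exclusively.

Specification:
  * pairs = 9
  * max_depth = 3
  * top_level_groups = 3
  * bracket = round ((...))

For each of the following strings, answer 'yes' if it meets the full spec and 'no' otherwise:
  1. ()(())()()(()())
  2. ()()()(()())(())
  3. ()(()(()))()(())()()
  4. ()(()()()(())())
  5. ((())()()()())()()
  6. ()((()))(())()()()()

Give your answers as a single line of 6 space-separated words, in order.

Answer: no no no no yes no

Derivation:
String 1 '()(())()()(()())': depth seq [1 0 1 2 1 0 1 0 1 0 1 2 1 2 1 0]
  -> pairs=8 depth=2 groups=5 -> no
String 2 '()()()(()())(())': depth seq [1 0 1 0 1 0 1 2 1 2 1 0 1 2 1 0]
  -> pairs=8 depth=2 groups=5 -> no
String 3 '()(()(()))()(())()()': depth seq [1 0 1 2 1 2 3 2 1 0 1 0 1 2 1 0 1 0 1 0]
  -> pairs=10 depth=3 groups=6 -> no
String 4 '()(()()()(())())': depth seq [1 0 1 2 1 2 1 2 1 2 3 2 1 2 1 0]
  -> pairs=8 depth=3 groups=2 -> no
String 5 '((())()()()())()()': depth seq [1 2 3 2 1 2 1 2 1 2 1 2 1 0 1 0 1 0]
  -> pairs=9 depth=3 groups=3 -> yes
String 6 '()((()))(())()()()()': depth seq [1 0 1 2 3 2 1 0 1 2 1 0 1 0 1 0 1 0 1 0]
  -> pairs=10 depth=3 groups=7 -> no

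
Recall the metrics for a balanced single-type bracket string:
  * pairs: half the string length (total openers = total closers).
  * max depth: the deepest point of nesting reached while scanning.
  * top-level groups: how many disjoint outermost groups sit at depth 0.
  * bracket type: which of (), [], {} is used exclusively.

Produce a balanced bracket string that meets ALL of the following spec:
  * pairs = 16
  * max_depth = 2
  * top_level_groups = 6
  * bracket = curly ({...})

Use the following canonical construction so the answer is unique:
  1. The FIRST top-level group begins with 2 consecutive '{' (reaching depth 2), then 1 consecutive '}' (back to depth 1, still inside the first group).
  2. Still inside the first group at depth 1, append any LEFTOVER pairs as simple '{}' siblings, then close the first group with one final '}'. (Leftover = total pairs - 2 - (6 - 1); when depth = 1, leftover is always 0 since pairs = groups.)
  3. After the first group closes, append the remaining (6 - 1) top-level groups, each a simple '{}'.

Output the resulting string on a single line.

Answer: {{}{}{}{}{}{}{}{}{}{}}{}{}{}{}{}

Derivation:
Spec: pairs=16 depth=2 groups=6
Leftover pairs = 16 - 2 - (6-1) = 9
First group: deep chain of depth 2 + 9 sibling pairs
Remaining 5 groups: simple '{}' each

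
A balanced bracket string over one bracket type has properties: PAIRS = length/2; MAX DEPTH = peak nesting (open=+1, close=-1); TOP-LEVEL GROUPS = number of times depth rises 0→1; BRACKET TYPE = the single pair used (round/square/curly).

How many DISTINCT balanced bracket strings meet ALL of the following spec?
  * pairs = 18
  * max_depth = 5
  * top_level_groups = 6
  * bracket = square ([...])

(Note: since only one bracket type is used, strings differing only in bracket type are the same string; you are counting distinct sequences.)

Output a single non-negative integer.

Spec: pairs=18 depth=5 groups=6
Count(depth <= 5) = 12926343
Count(depth <= 4) = 7617439
Count(depth == 5) = 12926343 - 7617439 = 5308904

Answer: 5308904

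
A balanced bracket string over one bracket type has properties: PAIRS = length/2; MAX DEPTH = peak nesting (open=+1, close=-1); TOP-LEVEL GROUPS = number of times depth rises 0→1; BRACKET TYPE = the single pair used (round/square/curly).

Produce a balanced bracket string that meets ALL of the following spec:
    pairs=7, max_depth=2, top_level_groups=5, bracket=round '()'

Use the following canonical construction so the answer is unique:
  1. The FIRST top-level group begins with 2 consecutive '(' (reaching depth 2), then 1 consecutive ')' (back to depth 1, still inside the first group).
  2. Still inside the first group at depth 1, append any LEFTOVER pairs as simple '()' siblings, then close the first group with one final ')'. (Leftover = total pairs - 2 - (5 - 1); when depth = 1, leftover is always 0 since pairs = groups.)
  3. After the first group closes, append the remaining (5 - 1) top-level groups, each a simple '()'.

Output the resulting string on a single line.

Spec: pairs=7 depth=2 groups=5
Leftover pairs = 7 - 2 - (5-1) = 1
First group: deep chain of depth 2 + 1 sibling pairs
Remaining 4 groups: simple '()' each

Answer: (()())()()()()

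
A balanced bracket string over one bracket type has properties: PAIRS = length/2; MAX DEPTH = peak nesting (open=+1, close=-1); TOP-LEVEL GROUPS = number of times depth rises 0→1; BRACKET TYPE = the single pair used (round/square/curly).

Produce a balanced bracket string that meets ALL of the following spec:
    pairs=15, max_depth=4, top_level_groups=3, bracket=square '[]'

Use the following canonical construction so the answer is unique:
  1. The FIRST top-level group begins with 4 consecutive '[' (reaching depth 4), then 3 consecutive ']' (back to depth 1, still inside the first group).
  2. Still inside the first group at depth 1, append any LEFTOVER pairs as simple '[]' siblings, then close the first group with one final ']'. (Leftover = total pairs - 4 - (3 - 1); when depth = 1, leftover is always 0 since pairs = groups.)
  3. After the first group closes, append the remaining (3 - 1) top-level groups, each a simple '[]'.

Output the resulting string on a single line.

Spec: pairs=15 depth=4 groups=3
Leftover pairs = 15 - 4 - (3-1) = 9
First group: deep chain of depth 4 + 9 sibling pairs
Remaining 2 groups: simple '[]' each

Answer: [[[[]]][][][][][][][][][]][][]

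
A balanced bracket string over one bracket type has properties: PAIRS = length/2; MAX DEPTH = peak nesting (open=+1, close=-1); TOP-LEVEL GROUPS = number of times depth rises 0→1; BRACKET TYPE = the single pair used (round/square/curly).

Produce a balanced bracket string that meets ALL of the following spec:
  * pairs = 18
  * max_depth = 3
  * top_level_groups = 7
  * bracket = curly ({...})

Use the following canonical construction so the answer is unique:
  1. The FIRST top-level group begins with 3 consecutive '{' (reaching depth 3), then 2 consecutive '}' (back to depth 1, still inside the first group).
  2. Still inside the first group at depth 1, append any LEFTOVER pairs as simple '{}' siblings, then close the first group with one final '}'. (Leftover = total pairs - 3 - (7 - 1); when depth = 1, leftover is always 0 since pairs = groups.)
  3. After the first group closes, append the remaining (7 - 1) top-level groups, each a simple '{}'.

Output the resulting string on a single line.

Answer: {{{}}{}{}{}{}{}{}{}{}{}}{}{}{}{}{}{}

Derivation:
Spec: pairs=18 depth=3 groups=7
Leftover pairs = 18 - 3 - (7-1) = 9
First group: deep chain of depth 3 + 9 sibling pairs
Remaining 6 groups: simple '{}' each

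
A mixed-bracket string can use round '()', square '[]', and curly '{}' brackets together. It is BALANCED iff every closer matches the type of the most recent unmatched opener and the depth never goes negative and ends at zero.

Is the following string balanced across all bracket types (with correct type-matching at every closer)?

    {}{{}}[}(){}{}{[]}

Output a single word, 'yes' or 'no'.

pos 0: push '{'; stack = {
pos 1: '}' matches '{'; pop; stack = (empty)
pos 2: push '{'; stack = {
pos 3: push '{'; stack = {{
pos 4: '}' matches '{'; pop; stack = {
pos 5: '}' matches '{'; pop; stack = (empty)
pos 6: push '['; stack = [
pos 7: saw closer '}' but top of stack is '[' (expected ']') → INVALID
Verdict: type mismatch at position 7: '}' closes '[' → no

Answer: no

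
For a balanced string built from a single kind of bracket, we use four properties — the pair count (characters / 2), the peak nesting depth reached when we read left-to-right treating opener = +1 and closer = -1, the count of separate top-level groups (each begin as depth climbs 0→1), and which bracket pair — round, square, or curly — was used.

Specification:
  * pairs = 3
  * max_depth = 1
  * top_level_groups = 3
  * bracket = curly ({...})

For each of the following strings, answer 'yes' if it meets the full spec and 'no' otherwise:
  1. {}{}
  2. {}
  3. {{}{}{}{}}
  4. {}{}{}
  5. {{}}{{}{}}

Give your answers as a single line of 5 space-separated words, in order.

String 1 '{}{}': depth seq [1 0 1 0]
  -> pairs=2 depth=1 groups=2 -> no
String 2 '{}': depth seq [1 0]
  -> pairs=1 depth=1 groups=1 -> no
String 3 '{{}{}{}{}}': depth seq [1 2 1 2 1 2 1 2 1 0]
  -> pairs=5 depth=2 groups=1 -> no
String 4 '{}{}{}': depth seq [1 0 1 0 1 0]
  -> pairs=3 depth=1 groups=3 -> yes
String 5 '{{}}{{}{}}': depth seq [1 2 1 0 1 2 1 2 1 0]
  -> pairs=5 depth=2 groups=2 -> no

Answer: no no no yes no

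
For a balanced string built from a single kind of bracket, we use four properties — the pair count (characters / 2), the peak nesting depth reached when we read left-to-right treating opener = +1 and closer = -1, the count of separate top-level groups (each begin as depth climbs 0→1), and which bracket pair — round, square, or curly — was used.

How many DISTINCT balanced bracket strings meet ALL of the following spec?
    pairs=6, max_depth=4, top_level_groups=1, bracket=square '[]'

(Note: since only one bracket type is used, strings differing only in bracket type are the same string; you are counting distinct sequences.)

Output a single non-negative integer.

Answer: 18

Derivation:
Spec: pairs=6 depth=4 groups=1
Count(depth <= 4) = 34
Count(depth <= 3) = 16
Count(depth == 4) = 34 - 16 = 18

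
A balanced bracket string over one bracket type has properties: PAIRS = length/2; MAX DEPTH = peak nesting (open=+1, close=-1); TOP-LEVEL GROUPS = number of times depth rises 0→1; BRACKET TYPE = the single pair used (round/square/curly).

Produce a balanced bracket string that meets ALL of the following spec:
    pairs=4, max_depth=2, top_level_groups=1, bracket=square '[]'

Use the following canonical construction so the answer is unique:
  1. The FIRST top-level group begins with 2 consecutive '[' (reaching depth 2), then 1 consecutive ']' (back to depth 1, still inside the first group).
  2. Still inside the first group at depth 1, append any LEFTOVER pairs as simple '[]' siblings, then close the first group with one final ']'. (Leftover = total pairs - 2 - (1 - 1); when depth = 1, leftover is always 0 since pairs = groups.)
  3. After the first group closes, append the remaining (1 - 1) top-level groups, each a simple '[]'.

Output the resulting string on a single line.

Answer: [[][][]]

Derivation:
Spec: pairs=4 depth=2 groups=1
Leftover pairs = 4 - 2 - (1-1) = 2
First group: deep chain of depth 2 + 2 sibling pairs
Remaining 0 groups: simple '[]' each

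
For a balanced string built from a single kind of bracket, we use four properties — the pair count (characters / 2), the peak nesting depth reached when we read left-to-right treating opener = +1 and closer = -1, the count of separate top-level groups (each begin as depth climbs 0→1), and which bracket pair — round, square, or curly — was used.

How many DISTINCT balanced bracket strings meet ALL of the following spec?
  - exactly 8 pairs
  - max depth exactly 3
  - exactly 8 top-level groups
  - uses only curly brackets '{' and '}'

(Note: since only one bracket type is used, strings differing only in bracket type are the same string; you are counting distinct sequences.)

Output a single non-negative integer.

Spec: pairs=8 depth=3 groups=8
Count(depth <= 3) = 1
Count(depth <= 2) = 1
Count(depth == 3) = 1 - 1 = 0

Answer: 0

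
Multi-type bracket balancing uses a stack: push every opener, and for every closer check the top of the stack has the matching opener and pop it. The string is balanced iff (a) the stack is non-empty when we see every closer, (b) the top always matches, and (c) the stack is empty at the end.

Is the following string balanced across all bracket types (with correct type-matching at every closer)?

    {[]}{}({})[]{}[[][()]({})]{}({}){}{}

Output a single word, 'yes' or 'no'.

pos 0: push '{'; stack = {
pos 1: push '['; stack = {[
pos 2: ']' matches '['; pop; stack = {
pos 3: '}' matches '{'; pop; stack = (empty)
pos 4: push '{'; stack = {
pos 5: '}' matches '{'; pop; stack = (empty)
pos 6: push '('; stack = (
pos 7: push '{'; stack = ({
pos 8: '}' matches '{'; pop; stack = (
pos 9: ')' matches '('; pop; stack = (empty)
pos 10: push '['; stack = [
pos 11: ']' matches '['; pop; stack = (empty)
pos 12: push '{'; stack = {
pos 13: '}' matches '{'; pop; stack = (empty)
pos 14: push '['; stack = [
pos 15: push '['; stack = [[
pos 16: ']' matches '['; pop; stack = [
pos 17: push '['; stack = [[
pos 18: push '('; stack = [[(
pos 19: ')' matches '('; pop; stack = [[
pos 20: ']' matches '['; pop; stack = [
pos 21: push '('; stack = [(
pos 22: push '{'; stack = [({
pos 23: '}' matches '{'; pop; stack = [(
pos 24: ')' matches '('; pop; stack = [
pos 25: ']' matches '['; pop; stack = (empty)
pos 26: push '{'; stack = {
pos 27: '}' matches '{'; pop; stack = (empty)
pos 28: push '('; stack = (
pos 29: push '{'; stack = ({
pos 30: '}' matches '{'; pop; stack = (
pos 31: ')' matches '('; pop; stack = (empty)
pos 32: push '{'; stack = {
pos 33: '}' matches '{'; pop; stack = (empty)
pos 34: push '{'; stack = {
pos 35: '}' matches '{'; pop; stack = (empty)
end: stack empty → VALID
Verdict: properly nested → yes

Answer: yes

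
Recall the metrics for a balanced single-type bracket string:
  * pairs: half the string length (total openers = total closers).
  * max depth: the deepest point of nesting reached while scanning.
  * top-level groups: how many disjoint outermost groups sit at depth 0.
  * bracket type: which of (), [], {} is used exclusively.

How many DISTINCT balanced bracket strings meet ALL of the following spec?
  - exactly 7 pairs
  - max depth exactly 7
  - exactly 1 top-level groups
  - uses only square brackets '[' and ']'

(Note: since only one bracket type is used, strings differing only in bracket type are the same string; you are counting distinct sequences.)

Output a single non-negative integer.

Spec: pairs=7 depth=7 groups=1
Count(depth <= 7) = 132
Count(depth <= 6) = 131
Count(depth == 7) = 132 - 131 = 1

Answer: 1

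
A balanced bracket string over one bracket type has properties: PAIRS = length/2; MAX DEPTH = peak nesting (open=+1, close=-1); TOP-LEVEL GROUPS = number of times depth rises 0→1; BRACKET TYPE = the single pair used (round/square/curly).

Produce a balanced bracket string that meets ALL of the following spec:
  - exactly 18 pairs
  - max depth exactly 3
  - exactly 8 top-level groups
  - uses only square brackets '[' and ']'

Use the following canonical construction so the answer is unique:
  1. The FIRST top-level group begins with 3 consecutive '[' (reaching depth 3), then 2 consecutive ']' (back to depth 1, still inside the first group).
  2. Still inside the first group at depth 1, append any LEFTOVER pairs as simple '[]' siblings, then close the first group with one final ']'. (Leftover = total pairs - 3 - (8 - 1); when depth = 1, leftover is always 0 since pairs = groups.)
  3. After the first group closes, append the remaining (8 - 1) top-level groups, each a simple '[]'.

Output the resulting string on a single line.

Spec: pairs=18 depth=3 groups=8
Leftover pairs = 18 - 3 - (8-1) = 8
First group: deep chain of depth 3 + 8 sibling pairs
Remaining 7 groups: simple '[]' each

Answer: [[[]][][][][][][][][]][][][][][][][]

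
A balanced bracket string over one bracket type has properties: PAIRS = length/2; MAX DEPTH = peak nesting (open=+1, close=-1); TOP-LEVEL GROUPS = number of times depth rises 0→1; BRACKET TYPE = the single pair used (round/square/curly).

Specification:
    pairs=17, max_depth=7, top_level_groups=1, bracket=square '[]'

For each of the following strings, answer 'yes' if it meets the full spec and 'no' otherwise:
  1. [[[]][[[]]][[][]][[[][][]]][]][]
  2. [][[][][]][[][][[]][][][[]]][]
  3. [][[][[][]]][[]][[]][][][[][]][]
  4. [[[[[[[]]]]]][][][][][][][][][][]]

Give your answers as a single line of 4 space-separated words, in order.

String 1 '[[[]][[[]]][[][]][[[][][]]][]][]': depth seq [1 2 3 2 1 2 3 4 3 2 1 2 3 2 3 2 1 2 3 4 3 4 3 4 3 2 1 2 1 0 1 0]
  -> pairs=16 depth=4 groups=2 -> no
String 2 '[][[][][]][[][][[]][][][[]]][]': depth seq [1 0 1 2 1 2 1 2 1 0 1 2 1 2 1 2 3 2 1 2 1 2 1 2 3 2 1 0 1 0]
  -> pairs=15 depth=3 groups=4 -> no
String 3 '[][[][[][]]][[]][[]][][][[][]][]': depth seq [1 0 1 2 1 2 3 2 3 2 1 0 1 2 1 0 1 2 1 0 1 0 1 0 1 2 1 2 1 0 1 0]
  -> pairs=16 depth=3 groups=8 -> no
String 4 '[[[[[[[]]]]]][][][][][][][][][][]]': depth seq [1 2 3 4 5 6 7 6 5 4 3 2 1 2 1 2 1 2 1 2 1 2 1 2 1 2 1 2 1 2 1 2 1 0]
  -> pairs=17 depth=7 groups=1 -> yes

Answer: no no no yes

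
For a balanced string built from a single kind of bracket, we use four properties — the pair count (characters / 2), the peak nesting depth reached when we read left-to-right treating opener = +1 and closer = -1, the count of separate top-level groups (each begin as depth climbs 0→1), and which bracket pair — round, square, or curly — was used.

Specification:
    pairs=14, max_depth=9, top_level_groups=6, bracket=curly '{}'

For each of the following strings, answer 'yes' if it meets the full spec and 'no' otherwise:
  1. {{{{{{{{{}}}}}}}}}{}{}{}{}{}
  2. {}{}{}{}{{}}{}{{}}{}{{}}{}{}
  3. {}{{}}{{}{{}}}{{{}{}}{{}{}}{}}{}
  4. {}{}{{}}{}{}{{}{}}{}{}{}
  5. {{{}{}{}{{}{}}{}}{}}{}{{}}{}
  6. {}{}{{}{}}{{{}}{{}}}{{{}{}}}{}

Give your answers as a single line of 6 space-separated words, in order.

Answer: yes no no no no no

Derivation:
String 1 '{{{{{{{{{}}}}}}}}}{}{}{}{}{}': depth seq [1 2 3 4 5 6 7 8 9 8 7 6 5 4 3 2 1 0 1 0 1 0 1 0 1 0 1 0]
  -> pairs=14 depth=9 groups=6 -> yes
String 2 '{}{}{}{}{{}}{}{{}}{}{{}}{}{}': depth seq [1 0 1 0 1 0 1 0 1 2 1 0 1 0 1 2 1 0 1 0 1 2 1 0 1 0 1 0]
  -> pairs=14 depth=2 groups=11 -> no
String 3 '{}{{}}{{}{{}}}{{{}{}}{{}{}}{}}{}': depth seq [1 0 1 2 1 0 1 2 1 2 3 2 1 0 1 2 3 2 3 2 1 2 3 2 3 2 1 2 1 0 1 0]
  -> pairs=16 depth=3 groups=5 -> no
String 4 '{}{}{{}}{}{}{{}{}}{}{}{}': depth seq [1 0 1 0 1 2 1 0 1 0 1 0 1 2 1 2 1 0 1 0 1 0 1 0]
  -> pairs=12 depth=2 groups=9 -> no
String 5 '{{{}{}{}{{}{}}{}}{}}{}{{}}{}': depth seq [1 2 3 2 3 2 3 2 3 4 3 4 3 2 3 2 1 2 1 0 1 0 1 2 1 0 1 0]
  -> pairs=14 depth=4 groups=4 -> no
String 6 '{}{}{{}{}}{{{}}{{}}}{{{}{}}}{}': depth seq [1 0 1 0 1 2 1 2 1 0 1 2 3 2 1 2 3 2 1 0 1 2 3 2 3 2 1 0 1 0]
  -> pairs=15 depth=3 groups=6 -> no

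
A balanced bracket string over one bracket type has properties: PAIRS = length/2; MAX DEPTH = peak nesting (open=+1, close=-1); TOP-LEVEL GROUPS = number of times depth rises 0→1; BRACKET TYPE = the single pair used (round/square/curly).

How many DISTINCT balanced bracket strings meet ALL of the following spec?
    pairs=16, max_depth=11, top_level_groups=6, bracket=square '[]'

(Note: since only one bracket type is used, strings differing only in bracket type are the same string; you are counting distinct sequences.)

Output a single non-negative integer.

Answer: 6

Derivation:
Spec: pairs=16 depth=11 groups=6
Count(depth <= 11) = 1225785
Count(depth <= 10) = 1225779
Count(depth == 11) = 1225785 - 1225779 = 6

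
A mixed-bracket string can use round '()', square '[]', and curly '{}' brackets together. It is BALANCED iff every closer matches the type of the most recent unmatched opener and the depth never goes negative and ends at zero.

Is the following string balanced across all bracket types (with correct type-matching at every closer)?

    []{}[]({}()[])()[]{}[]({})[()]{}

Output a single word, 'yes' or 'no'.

Answer: yes

Derivation:
pos 0: push '['; stack = [
pos 1: ']' matches '['; pop; stack = (empty)
pos 2: push '{'; stack = {
pos 3: '}' matches '{'; pop; stack = (empty)
pos 4: push '['; stack = [
pos 5: ']' matches '['; pop; stack = (empty)
pos 6: push '('; stack = (
pos 7: push '{'; stack = ({
pos 8: '}' matches '{'; pop; stack = (
pos 9: push '('; stack = ((
pos 10: ')' matches '('; pop; stack = (
pos 11: push '['; stack = ([
pos 12: ']' matches '['; pop; stack = (
pos 13: ')' matches '('; pop; stack = (empty)
pos 14: push '('; stack = (
pos 15: ')' matches '('; pop; stack = (empty)
pos 16: push '['; stack = [
pos 17: ']' matches '['; pop; stack = (empty)
pos 18: push '{'; stack = {
pos 19: '}' matches '{'; pop; stack = (empty)
pos 20: push '['; stack = [
pos 21: ']' matches '['; pop; stack = (empty)
pos 22: push '('; stack = (
pos 23: push '{'; stack = ({
pos 24: '}' matches '{'; pop; stack = (
pos 25: ')' matches '('; pop; stack = (empty)
pos 26: push '['; stack = [
pos 27: push '('; stack = [(
pos 28: ')' matches '('; pop; stack = [
pos 29: ']' matches '['; pop; stack = (empty)
pos 30: push '{'; stack = {
pos 31: '}' matches '{'; pop; stack = (empty)
end: stack empty → VALID
Verdict: properly nested → yes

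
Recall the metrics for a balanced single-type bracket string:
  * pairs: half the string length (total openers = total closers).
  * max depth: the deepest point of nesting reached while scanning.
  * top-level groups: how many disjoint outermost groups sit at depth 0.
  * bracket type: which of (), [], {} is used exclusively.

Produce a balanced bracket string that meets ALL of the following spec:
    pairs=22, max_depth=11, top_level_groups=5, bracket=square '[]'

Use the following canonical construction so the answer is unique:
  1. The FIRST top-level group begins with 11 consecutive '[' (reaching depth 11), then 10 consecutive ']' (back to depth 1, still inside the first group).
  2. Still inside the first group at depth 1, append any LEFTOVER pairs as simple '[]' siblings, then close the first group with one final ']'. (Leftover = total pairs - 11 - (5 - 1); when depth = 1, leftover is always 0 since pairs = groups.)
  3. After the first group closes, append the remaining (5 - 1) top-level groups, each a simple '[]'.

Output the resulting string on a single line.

Answer: [[[[[[[[[[[]]]]]]]]]][][][][][][][]][][][][]

Derivation:
Spec: pairs=22 depth=11 groups=5
Leftover pairs = 22 - 11 - (5-1) = 7
First group: deep chain of depth 11 + 7 sibling pairs
Remaining 4 groups: simple '[]' each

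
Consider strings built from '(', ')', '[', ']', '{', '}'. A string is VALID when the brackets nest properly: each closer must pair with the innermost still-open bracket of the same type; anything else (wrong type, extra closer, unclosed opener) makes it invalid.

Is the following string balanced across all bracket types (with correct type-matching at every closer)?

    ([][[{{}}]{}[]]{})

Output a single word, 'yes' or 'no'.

Answer: yes

Derivation:
pos 0: push '('; stack = (
pos 1: push '['; stack = ([
pos 2: ']' matches '['; pop; stack = (
pos 3: push '['; stack = ([
pos 4: push '['; stack = ([[
pos 5: push '{'; stack = ([[{
pos 6: push '{'; stack = ([[{{
pos 7: '}' matches '{'; pop; stack = ([[{
pos 8: '}' matches '{'; pop; stack = ([[
pos 9: ']' matches '['; pop; stack = ([
pos 10: push '{'; stack = ([{
pos 11: '}' matches '{'; pop; stack = ([
pos 12: push '['; stack = ([[
pos 13: ']' matches '['; pop; stack = ([
pos 14: ']' matches '['; pop; stack = (
pos 15: push '{'; stack = ({
pos 16: '}' matches '{'; pop; stack = (
pos 17: ')' matches '('; pop; stack = (empty)
end: stack empty → VALID
Verdict: properly nested → yes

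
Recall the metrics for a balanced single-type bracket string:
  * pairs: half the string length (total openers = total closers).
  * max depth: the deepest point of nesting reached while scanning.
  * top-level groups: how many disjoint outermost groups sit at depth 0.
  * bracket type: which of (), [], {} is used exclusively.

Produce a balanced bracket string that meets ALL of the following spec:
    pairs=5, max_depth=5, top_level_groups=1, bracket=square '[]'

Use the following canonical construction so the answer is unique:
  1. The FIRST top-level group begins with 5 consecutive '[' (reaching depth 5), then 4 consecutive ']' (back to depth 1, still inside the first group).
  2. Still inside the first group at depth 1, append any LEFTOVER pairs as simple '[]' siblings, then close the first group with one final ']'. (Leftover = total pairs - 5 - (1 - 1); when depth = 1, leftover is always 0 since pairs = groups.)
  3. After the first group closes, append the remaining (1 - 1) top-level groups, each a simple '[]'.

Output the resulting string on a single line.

Spec: pairs=5 depth=5 groups=1
Leftover pairs = 5 - 5 - (1-1) = 0
First group: deep chain of depth 5 + 0 sibling pairs
Remaining 0 groups: simple '[]' each

Answer: [[[[[]]]]]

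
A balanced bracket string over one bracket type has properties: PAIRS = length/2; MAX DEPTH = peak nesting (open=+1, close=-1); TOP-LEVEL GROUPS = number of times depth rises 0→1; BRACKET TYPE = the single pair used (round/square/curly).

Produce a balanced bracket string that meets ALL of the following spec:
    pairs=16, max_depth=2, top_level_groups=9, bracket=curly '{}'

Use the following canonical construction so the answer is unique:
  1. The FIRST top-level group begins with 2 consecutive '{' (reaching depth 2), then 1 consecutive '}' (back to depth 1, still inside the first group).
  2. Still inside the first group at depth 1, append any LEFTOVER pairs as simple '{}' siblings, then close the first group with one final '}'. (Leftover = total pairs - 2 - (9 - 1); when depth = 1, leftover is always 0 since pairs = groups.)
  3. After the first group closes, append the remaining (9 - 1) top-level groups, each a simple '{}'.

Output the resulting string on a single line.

Spec: pairs=16 depth=2 groups=9
Leftover pairs = 16 - 2 - (9-1) = 6
First group: deep chain of depth 2 + 6 sibling pairs
Remaining 8 groups: simple '{}' each

Answer: {{}{}{}{}{}{}{}}{}{}{}{}{}{}{}{}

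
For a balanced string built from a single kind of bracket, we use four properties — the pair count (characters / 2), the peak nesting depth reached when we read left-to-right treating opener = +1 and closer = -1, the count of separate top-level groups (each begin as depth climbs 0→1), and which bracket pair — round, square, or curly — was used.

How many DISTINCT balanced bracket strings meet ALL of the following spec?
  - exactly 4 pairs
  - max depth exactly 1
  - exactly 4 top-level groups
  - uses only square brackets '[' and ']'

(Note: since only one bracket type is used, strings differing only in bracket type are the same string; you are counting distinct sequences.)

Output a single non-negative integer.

Answer: 1

Derivation:
Spec: pairs=4 depth=1 groups=4
Count(depth <= 1) = 1
Count(depth <= 0) = 0
Count(depth == 1) = 1 - 0 = 1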